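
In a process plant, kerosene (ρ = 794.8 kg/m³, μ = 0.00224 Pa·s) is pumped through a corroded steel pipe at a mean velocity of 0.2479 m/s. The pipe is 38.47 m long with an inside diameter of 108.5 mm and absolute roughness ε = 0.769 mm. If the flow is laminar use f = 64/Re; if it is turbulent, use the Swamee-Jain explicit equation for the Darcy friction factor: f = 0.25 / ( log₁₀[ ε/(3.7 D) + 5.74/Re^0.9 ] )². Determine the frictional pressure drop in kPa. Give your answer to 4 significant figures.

ΔP ≈ 0.3560 kPa

Reynolds number Re = ρVD/μ = 794.8 · 0.2479 · 0.1085 / 0.00224 = 9544.
Re > 4000 → turbulent. Relative roughness ε/D = 0.000769/0.1085 = 0.00709. Swamee-Jain: f = 0.25/(log₁₀[0.00709/3.7 + 5.74/9544^0.9])² = 0.25/(log₁₀[0.00192 + 0.0015])² = 0.25/(-2.466)² = 0.04111.
Darcy-Weisbach: ΔP = f(L/D)(ρV²/2) = 0.04111·(38.47/0.1085)·(794.8·0.2479²/2) = 0.04111·354.6·24.42 = 356 Pa.
ΔP = 356 Pa = 0.3560 kPa.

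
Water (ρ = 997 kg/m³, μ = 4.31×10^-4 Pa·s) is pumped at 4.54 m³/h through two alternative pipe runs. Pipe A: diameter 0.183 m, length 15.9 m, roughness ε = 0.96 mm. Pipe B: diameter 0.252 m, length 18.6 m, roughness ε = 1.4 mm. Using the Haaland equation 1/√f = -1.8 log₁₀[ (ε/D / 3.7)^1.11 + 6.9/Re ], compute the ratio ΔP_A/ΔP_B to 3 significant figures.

ΔP_A/ΔP_B ≈ 4.04

Pipe A: V = Q/A = 0.001261/0.0263 = 0.04795 m/s; Re = 2.03e+04; ε/D = 0.00525; Haaland → f = 0.03458; ΔP_A = f(L/D)(ρV²/2) = 3.443 Pa.
Pipe B: V = Q/A = 0.001261/0.04988 = 0.02528 m/s; Re = 1.474e+04; ε/D = 0.00556; Haaland → f = 0.0362; ΔP_B = f(L/D)(ρV²/2) = 0.8516 Pa.
ΔP_A/ΔP_B = 3.443/0.8516 = 4.04.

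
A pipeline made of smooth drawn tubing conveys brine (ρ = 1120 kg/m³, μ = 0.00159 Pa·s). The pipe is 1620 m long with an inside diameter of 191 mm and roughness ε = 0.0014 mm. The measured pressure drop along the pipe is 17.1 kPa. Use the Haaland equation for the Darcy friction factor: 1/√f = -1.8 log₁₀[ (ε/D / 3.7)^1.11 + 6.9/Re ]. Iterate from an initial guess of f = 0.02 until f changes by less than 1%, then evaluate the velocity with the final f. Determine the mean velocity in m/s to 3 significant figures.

V ≈ 0.423 m/s

Rearranging Darcy-Weisbach: V = √(2·ΔP·D/(f·L·ρ)). With ε/D = 1.4e-06/0.191 = 7.33e-06, iterate starting from f = 0.02:
  f = 0.02 → V = √(2·1.71e+04·0.191/(0.02·1620·1120)) = 0.4243 m/s; Re = ρVD/μ = 5.708e+04; f → 0.02013
Converged (Δf/f < 1%). With the final f = 0.02013: V = √(2·1.71e+04·0.191/(0.02013·1620·1120)) = 0.4229 m/s.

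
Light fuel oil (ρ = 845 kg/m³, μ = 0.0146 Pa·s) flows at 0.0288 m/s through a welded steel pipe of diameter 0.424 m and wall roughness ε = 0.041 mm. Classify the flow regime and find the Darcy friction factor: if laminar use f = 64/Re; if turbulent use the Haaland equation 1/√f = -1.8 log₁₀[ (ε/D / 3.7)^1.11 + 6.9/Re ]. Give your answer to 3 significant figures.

Re = ρVD/μ = 845·0.0288·0.424/0.0146 = 706.7.
Re < 2300 → laminar, so f = 64/Re = 0.09056 (roughness is irrelevant in laminar flow).

f ≈ 0.0906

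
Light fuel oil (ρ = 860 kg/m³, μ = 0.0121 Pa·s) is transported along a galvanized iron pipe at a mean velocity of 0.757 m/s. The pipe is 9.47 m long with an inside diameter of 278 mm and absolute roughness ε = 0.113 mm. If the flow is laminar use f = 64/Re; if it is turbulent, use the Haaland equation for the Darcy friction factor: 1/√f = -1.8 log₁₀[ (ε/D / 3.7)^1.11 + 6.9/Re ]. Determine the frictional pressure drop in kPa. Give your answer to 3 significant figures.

ΔP ≈ 0.238 kPa

Reynolds number Re = ρVD/μ = 860 · 0.757 · 0.278 / 0.0121 = 1.496e+04.
Re > 4000 → turbulent. Relative roughness ε/D = 0.000113/0.278 = 0.000406. Haaland: 1/√f = -1.8 log₁₀[(0.000406/3.7)^1.11 + 6.9/1.496e+04] = -1.8 log₁₀[4.03e-05 + 0.000461] = 5.939, so f = 0.02835.
Darcy-Weisbach: ΔP = f(L/D)(ρV²/2) = 0.02835·(9.47/0.278)·(860·0.757²/2) = 0.02835·34.06·246.4 = 238 Pa.
ΔP = 238 Pa = 0.238 kPa.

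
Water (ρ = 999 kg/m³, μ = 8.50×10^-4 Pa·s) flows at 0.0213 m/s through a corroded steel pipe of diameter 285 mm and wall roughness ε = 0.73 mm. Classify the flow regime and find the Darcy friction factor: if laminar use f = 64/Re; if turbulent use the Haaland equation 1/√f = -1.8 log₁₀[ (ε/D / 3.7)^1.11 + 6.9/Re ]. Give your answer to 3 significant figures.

Re = ρVD/μ = 999·0.0213·0.285/0.00085 = 7135.
Re > 4000 → turbulent. ε/D = 0.00073/0.285 = 0.00256; Haaland: 1/√f = -1.8 log₁₀[0.000311 + 0.000967] = 5.208, so f = 0.03687.

f ≈ 0.0369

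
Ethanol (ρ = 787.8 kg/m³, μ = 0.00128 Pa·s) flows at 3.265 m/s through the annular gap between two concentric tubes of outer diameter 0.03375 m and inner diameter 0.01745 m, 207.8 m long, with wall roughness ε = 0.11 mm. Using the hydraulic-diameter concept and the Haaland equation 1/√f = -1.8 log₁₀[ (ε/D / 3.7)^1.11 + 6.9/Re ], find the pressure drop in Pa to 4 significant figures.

ΔP ≈ 1899000 Pa

Hydraulic diameter D_h = 4A/P = D_o - D_i = 0.03375 - 0.01745 = 0.0163 m.
Re = ρVD_h/μ = 787.8·3.265·0.0163/0.00128 = 3.275e+04.
ε/D_h = 0.00011/0.0163 = 0.00675; Haaland gives 1/√f = -1.8 log₁₀[0.000911+0.000211] = 5.31, so f = 0.03547.
ΔP = f(L/D_h)(ρV²/2) = 0.03547·207.8/0.0163·4199 = 1.899e+06 Pa.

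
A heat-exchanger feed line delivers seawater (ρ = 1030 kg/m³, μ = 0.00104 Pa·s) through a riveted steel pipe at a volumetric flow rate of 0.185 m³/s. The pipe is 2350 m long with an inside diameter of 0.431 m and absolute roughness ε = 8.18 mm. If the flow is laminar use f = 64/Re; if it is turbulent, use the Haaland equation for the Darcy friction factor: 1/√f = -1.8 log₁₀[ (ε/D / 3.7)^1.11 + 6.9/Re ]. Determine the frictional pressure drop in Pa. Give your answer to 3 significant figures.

Cross-sectional area A = πD²/4 = π(0.431)²/4 = 0.1459 m²; mean velocity V = Q/A = 0.185/0.1459 = 1.268 m/s.
Reynolds number Re = ρVD/μ = 1030 · 1.268 · 0.431 / 0.00104 = 5.413e+05.
Re > 4000 → turbulent. Relative roughness ε/D = 0.00818/0.431 = 0.019. Haaland: 1/√f = -1.8 log₁₀[(0.019/3.7)^1.11 + 6.9/5.413e+05] = -1.8 log₁₀[0.00287 + 1.27e-05] = 4.572, so f = 0.04784.
Darcy-Weisbach: ΔP = f(L/D)(ρV²/2) = 0.04784·(2350/0.431)·(1030·1.268²/2) = 0.04784·5452·828.1 = 2.16e+05 Pa.

ΔP ≈ 216000 Pa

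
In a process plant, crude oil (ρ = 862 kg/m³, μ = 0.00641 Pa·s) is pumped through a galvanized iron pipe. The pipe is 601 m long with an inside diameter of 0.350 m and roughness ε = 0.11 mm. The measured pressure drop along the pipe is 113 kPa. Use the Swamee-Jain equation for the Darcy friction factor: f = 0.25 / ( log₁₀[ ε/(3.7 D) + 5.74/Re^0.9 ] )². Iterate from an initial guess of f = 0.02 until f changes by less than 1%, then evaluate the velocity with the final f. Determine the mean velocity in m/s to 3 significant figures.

Rearranging Darcy-Weisbach: V = √(2·ΔP·D/(f·L·ρ)). With ε/D = 0.00011/0.35 = 0.000314, iterate starting from f = 0.02:
  f = 0.02 → V = √(2·1.13e+05·0.35/(0.02·601·862)) = 2.763 m/s; Re = ρVD/μ = 1.3e+05; f → 0.01885
  f = 0.01885 → V = 2.846 m/s; Re = 1.339e+05; f → 0.01878
Converged (Δf/f < 1%). With the final f = 0.01878: V = √(2·1.13e+05·0.35/(0.01878·601·862)) = 2.852 m/s.

V ≈ 2.85 m/s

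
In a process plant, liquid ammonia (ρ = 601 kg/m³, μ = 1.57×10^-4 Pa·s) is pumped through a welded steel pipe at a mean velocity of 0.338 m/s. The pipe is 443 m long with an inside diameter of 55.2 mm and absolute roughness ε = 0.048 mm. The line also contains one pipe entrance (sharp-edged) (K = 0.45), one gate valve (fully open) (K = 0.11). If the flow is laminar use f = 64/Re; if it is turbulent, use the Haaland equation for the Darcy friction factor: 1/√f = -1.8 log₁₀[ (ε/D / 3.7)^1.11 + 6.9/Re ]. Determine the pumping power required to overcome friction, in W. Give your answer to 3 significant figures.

Reynolds number Re = ρVD/μ = 601 · 0.338 · 0.0552 / 0.000157 = 7.142e+04.
Re > 4000 → turbulent. Relative roughness ε/D = 4.8e-05/0.0552 = 0.00087. Haaland: 1/√f = -1.8 log₁₀[(0.00087/3.7)^1.11 + 6.9/7.142e+04] = -1.8 log₁₀[9.37e-05 + 9.66e-05] = 6.697, so f = 0.0223.
Total minor-loss coefficient ΣK = 1·0.45 + 1·0.11 = 0.56.
ΔP = [f·L/D + ΣK]·(ρV²/2) = [0.0223·443/0.0552 + 0.56]·(601·0.338²/2) = [178.9 + 0.56]·34.33 = 6163 Pa.
Q = V·A = 0.338·0.002393 = 0.0008089 m³/s.
Pumping power P = QΔP = 0.0008089·6163 = 4.985 W = 4.98 W.

P ≈ 4.98 W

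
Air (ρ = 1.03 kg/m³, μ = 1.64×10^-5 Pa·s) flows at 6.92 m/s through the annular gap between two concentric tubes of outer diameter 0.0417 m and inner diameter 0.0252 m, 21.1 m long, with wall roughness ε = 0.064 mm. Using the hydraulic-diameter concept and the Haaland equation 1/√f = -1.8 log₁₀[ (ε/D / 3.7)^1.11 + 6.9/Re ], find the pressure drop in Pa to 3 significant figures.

ΔP ≈ 1210 Pa

Hydraulic diameter D_h = 4A/P = D_o - D_i = 0.0417 - 0.0252 = 0.0165 m.
Re = ρVD_h/μ = 1.03·6.92·0.0165/1.64e-05 = 7171.
ε/D_h = 6.4e-05/0.0165 = 0.00388; Haaland gives 1/√f = -1.8 log₁₀[0.000493+0.000962] = 5.107, so f = 0.03834.
ΔP = f(L/D_h)(ρV²/2) = 0.03834·21.1/0.0165·24.66 = 1209 Pa.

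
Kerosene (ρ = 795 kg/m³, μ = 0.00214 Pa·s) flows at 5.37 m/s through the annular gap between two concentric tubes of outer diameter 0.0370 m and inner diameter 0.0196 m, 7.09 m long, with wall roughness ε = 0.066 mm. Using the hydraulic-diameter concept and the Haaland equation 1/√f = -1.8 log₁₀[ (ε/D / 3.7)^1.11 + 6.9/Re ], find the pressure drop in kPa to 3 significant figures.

Hydraulic diameter D_h = 4A/P = D_o - D_i = 0.037 - 0.0196 = 0.0174 m.
Re = ρVD_h/μ = 795·5.37·0.0174/0.00214 = 3.471e+04.
ε/D_h = 6.6e-05/0.0174 = 0.00379; Haaland gives 1/√f = -1.8 log₁₀[0.000481+0.000199] = 5.702, so f = 0.03076.
ΔP = f(L/D_h)(ρV²/2) = 0.03076·7.09/0.0174·1.146e+04 = 1.437e+05 Pa.
ΔP = 144 kPa.

ΔP ≈ 144 kPa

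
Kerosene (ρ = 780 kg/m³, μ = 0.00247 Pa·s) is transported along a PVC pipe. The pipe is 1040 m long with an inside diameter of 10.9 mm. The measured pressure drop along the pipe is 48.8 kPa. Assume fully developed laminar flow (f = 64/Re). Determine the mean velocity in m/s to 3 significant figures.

V ≈ 0.0705 m/s

For laminar flow, f = 64/Re with Re = ρVD/μ, so Darcy-Weisbach reduces to ΔP = 32μLV/D². Solving for V: V = ΔP·D²/(32μL) = 4.88e+04·(0.0109)²/(32·0.00247·1040) = 0.07053 m/s.
Check: Re = ρVD/μ = 780·0.07053·0.0109/0.00247 = 242.8 < 2300, so the laminar assumption holds.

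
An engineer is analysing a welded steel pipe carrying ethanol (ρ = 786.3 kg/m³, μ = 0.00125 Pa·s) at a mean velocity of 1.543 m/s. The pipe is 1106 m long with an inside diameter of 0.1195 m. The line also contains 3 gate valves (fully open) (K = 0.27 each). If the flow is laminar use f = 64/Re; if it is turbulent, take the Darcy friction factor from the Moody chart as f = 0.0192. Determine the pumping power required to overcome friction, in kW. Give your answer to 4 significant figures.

P ≈ 2.892 kW

Reynolds number Re = ρVD/μ = 786.3 · 1.543 · 0.1195 / 0.00125 = 1.16e+05.
Re > 4000 → turbulent; use the Moody-chart value f = 0.0192.
Total minor-loss coefficient ΣK = 3·0.27 = 0.81.
ΔP = [f·L/D + ΣK]·(ρV²/2) = [0.0192·1106/0.1195 + 0.81]·(786.3·1.543²/2) = [177.7 + 0.81]·936 = 1.671e+05 Pa.
Q = V·A = 1.543·0.01122 = 0.01731 m³/s.
Pumping power P = QΔP = 0.01731·1.671e+05 = 2891.6 W = 2.892 kW.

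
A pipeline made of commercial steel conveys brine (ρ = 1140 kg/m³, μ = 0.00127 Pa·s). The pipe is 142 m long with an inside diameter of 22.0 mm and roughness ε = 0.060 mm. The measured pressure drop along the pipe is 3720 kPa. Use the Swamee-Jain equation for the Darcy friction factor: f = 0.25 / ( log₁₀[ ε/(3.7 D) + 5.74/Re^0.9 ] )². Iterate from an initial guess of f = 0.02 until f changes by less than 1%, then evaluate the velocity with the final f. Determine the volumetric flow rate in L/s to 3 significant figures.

Rearranging Darcy-Weisbach: V = √(2·ΔP·D/(f·L·ρ)). With ε/D = 6e-05/0.022 = 0.00273, iterate starting from f = 0.02:
  f = 0.02 → V = √(2·3.72e+06·0.022/(0.02·142·1140)) = 7.11 m/s; Re = ρVD/μ = 1.404e+05; f → 0.0267
  f = 0.0267 → V = 6.154 m/s; Re = 1.215e+05; f → 0.02686
Converged (Δf/f < 1%). With the final f = 0.02686: V = √(2·3.72e+06·0.022/(0.02686·142·1140)) = 6.136 m/s.
Q = V·A = 6.136·(π/4·0.022²) = 0.002332 m³/s = 2.33 L/s.

Q ≈ 2.33 L/s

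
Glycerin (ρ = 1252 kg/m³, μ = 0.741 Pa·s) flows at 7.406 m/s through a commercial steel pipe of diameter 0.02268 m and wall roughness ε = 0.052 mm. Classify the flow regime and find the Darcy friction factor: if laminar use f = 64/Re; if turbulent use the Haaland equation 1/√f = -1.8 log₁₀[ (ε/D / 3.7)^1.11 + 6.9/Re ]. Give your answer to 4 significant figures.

Re = ρVD/μ = 1252·7.406·0.02268/0.741 = 283.8.
Re < 2300 → laminar, so f = 64/Re = 0.2255 (roughness is irrelevant in laminar flow).

f ≈ 0.2255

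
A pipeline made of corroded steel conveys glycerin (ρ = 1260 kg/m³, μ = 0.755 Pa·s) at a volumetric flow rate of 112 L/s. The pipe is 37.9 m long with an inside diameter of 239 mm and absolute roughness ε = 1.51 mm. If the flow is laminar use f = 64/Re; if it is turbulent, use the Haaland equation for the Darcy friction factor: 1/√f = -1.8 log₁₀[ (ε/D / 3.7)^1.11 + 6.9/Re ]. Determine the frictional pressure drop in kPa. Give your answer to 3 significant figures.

ΔP ≈ 40.0 kPa

Q = 112 L/s = 112/1000 = 0.112 m³/s.
Cross-sectional area A = πD²/4 = π(0.239)²/4 = 0.04486 m²; mean velocity V = Q/A = 0.112/0.04486 = 2.497 m/s.
Reynolds number Re = ρVD/μ = 1260 · 2.497 · 0.239 / 0.755 = 995.8.
Re < 2300 → laminar flow, so f = 64/Re = 64/995.8 = 0.06427 (the turbulent correlation is not needed).
Darcy-Weisbach: ΔP = f(L/D)(ρV²/2) = 0.06427·(37.9/0.239)·(1260·2.497²/2) = 0.06427·158.6·3926 = 4.002e+04 Pa.
ΔP = 4.002e+04 Pa = 40.0 kPa.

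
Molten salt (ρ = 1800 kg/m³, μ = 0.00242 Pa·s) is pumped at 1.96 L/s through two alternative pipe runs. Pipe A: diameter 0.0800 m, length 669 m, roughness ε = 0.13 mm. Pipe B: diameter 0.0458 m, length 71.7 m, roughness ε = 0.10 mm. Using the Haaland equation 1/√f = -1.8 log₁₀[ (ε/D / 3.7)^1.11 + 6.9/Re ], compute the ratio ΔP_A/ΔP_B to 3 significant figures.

ΔP_A/ΔP_B ≈ 0.592

Pipe A: V = Q/A = 0.00196/0.005027 = 0.3899 m/s; Re = 2.32e+04; ε/D = 0.00163; Haaland → f = 0.0281; ΔP_A = f(L/D)(ρV²/2) = 3.215e+04 Pa.
Pipe B: V = Q/A = 0.00196/0.001647 = 1.19 m/s; Re = 4.053e+04; ε/D = 0.00218; Haaland → f = 0.02724; ΔP_B = f(L/D)(ρV²/2) = 5.433e+04 Pa.
ΔP_A/ΔP_B = 3.215e+04/5.433e+04 = 0.592.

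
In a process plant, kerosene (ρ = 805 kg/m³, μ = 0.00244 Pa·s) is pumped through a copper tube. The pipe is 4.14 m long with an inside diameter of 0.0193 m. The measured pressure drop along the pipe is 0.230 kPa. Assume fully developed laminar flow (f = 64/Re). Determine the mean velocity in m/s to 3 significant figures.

For laminar flow, f = 64/Re with Re = ρVD/μ, so Darcy-Weisbach reduces to ΔP = 32μLV/D². Solving for V: V = ΔP·D²/(32μL) = 230·(0.0193)²/(32·0.00244·4.14) = 0.265 m/s.
Check: Re = ρVD/μ = 805·0.265·0.0193/0.00244 = 1688 < 2300, so the laminar assumption holds.

V ≈ 0.265 m/s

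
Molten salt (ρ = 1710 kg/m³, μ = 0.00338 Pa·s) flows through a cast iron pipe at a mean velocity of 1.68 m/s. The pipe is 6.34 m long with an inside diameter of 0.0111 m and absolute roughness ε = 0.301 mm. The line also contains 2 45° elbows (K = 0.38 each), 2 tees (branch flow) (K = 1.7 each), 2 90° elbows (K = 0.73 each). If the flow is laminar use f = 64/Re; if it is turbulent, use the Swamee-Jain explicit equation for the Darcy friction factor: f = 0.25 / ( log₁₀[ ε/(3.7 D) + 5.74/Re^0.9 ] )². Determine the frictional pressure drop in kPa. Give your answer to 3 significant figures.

ΔP ≈ 95.3 kPa

Reynolds number Re = ρVD/μ = 1710 · 1.68 · 0.0111 / 0.00338 = 9434.
Re > 4000 → turbulent. Relative roughness ε/D = 0.000301/0.0111 = 0.0271. Swamee-Jain: f = 0.25/(log₁₀[0.0271/3.7 + 5.74/9434^0.9])² = 0.25/(log₁₀[0.00733 + 0.00152])² = 0.25/(-2.053)² = 0.05931.
Total minor-loss coefficient ΣK = 2·0.38 + 2·1.7 + 2·0.73 = 5.62.
ΔP = [f·L/D + ΣK]·(ρV²/2) = [0.05931·6.34/0.0111 + 5.62]·(1710·1.68²/2) = [33.87 + 5.62]·2413 = 9.531e+04 Pa.
ΔP = 9.531e+04 Pa = 95.3 kPa.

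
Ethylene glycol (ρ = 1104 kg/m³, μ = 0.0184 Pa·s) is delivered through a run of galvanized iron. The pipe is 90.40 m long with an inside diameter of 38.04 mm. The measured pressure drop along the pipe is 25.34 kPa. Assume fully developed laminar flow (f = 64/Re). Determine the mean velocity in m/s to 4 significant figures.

For laminar flow, f = 64/Re with Re = ρVD/μ, so Darcy-Weisbach reduces to ΔP = 32μLV/D². Solving for V: V = ΔP·D²/(32μL) = 2.534e+04·(0.03804)²/(32·0.0184·90.4) = 0.6889 m/s.
Check: Re = ρVD/μ = 1104·0.6889·0.03804/0.0184 = 1572 < 2300, so the laminar assumption holds.

V ≈ 0.6889 m/s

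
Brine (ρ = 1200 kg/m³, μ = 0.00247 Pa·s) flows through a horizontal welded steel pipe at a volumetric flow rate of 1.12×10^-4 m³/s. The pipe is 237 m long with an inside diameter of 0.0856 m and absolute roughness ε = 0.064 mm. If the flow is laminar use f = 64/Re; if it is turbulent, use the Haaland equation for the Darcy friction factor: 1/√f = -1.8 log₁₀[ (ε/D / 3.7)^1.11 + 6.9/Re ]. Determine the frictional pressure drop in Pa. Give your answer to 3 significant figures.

Cross-sectional area A = πD²/4 = π(0.0856)²/4 = 0.005755 m²; mean velocity V = Q/A = 0.000112/0.005755 = 0.01946 m/s.
Reynolds number Re = ρVD/μ = 1200 · 0.01946 · 0.0856 / 0.00247 = 809.4.
Re < 2300 → laminar flow, so f = 64/Re = 64/809.4 = 0.07908 (the turbulent correlation is not needed).
Darcy-Weisbach: ΔP = f(L/D)(ρV²/2) = 0.07908·(237/0.0856)·(1200·0.01946²/2) = 0.07908·2769·0.2273 = 49.75 Pa.

ΔP ≈ 49.8 Pa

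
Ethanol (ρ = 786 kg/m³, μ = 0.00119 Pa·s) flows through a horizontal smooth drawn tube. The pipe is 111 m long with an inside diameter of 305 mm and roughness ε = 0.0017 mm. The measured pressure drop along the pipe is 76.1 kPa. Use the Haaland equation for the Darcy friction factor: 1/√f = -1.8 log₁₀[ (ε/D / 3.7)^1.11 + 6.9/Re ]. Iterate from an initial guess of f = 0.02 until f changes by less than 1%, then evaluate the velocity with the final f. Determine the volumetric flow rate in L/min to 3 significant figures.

Rearranging Darcy-Weisbach: V = √(2·ΔP·D/(f·L·ρ)). With ε/D = 1.7e-06/0.305 = 5.57e-06, iterate starting from f = 0.02:
  f = 0.02 → V = √(2·7.61e+04·0.305/(0.02·111·786)) = 5.158 m/s; Re = ρVD/μ = 1.039e+06; f → 0.01161
  f = 0.01161 → V = 6.769 m/s; Re = 1.364e+06; f → 0.01112
  f = 0.01112 → V = 6.916 m/s; Re = 1.393e+06; f → 0.01109
Converged (Δf/f < 1%). With the final f = 0.01109: V = √(2·7.61e+04·0.305/(0.01109·111·786)) = 6.927 m/s.
Q = V·A = 6.927·(π/4·0.305²) = 0.5061 m³/s = 30400 L/min.

Q ≈ 30400 L/min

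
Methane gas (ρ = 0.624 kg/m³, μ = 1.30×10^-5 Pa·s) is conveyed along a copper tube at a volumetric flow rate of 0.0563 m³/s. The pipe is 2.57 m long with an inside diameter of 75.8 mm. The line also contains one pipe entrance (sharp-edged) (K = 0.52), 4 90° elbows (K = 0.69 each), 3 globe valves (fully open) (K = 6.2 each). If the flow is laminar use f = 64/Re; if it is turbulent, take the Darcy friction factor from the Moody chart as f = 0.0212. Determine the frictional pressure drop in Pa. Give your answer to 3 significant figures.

Cross-sectional area A = πD²/4 = π(0.0758)²/4 = 0.004513 m²; mean velocity V = Q/A = 0.0563/0.004513 = 12.48 m/s.
Reynolds number Re = ρVD/μ = 0.624 · 12.48 · 0.0758 / 1.3e-05 = 4.539e+04.
Re > 4000 → turbulent; use the Moody-chart value f = 0.0212.
Total minor-loss coefficient ΣK = 1·0.52 + 4·0.69 + 3·6.2 = 21.9.
ΔP = [f·L/D + ΣK]·(ρV²/2) = [0.0212·2.57/0.0758 + 21.9]·(0.624·12.48²/2) = [0.7188 + 21.9]·48.56 = 1097 Pa.

ΔP ≈ 1100 Pa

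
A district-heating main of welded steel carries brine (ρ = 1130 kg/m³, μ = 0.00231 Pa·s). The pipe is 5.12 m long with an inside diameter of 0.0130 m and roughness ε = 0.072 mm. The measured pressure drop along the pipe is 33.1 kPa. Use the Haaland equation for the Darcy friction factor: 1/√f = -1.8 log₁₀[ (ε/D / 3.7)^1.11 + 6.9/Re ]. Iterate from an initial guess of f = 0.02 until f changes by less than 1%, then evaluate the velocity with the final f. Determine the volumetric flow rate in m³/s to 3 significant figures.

Rearranging Darcy-Weisbach: V = √(2·ΔP·D/(f·L·ρ)). With ε/D = 7.2e-05/0.013 = 0.00554, iterate starting from f = 0.02:
  f = 0.02 → V = √(2·3.31e+04·0.013/(0.02·5.12·1130)) = 2.727 m/s; Re = ρVD/μ = 1.734e+04; f → 0.03554
  f = 0.03554 → V = 2.046 m/s; Re = 1.301e+04; f → 0.03673
  f = 0.03673 → V = 2.012 m/s; Re = 1.28e+04; f → 0.03681
Converged (Δf/f < 1%). With the final f = 0.03681: V = √(2·3.31e+04·0.013/(0.03681·5.12·1130)) = 2.01 m/s.
Q = V·A = 2.01·(π/4·0.013²) = 0.0002668 m³/s = 2.67×10^-4 m³/s.

Q ≈ 2.67×10^-4 m³/s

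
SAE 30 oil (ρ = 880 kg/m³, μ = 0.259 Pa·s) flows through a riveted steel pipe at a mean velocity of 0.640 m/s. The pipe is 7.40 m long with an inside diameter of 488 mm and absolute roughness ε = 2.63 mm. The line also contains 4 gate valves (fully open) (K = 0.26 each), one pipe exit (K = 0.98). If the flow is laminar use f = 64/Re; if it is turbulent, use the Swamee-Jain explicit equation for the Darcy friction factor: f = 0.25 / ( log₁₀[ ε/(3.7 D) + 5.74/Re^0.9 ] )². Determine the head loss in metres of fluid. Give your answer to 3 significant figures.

h_f ≈ 0.0613 m

Reynolds number Re = ρVD/μ = 880 · 0.64 · 0.488 / 0.259 = 1061.
Re < 2300 → laminar flow, so f = 64/Re = 64/1061 = 0.06031 (the turbulent correlation is not needed).
Total minor-loss coefficient ΣK = 4·0.26 + 1·0.98 = 2.02.
ΔP = [f·L/D + ΣK]·(ρV²/2) = [0.06031·7.4/0.488 + 2.02]·(880·0.64²/2) = [0.9146 + 2.02]·180.2 = 528.9 Pa.
Head loss h_f = ΔP/(ρg) = 528.9/(880·9.81) = 0.0613 m.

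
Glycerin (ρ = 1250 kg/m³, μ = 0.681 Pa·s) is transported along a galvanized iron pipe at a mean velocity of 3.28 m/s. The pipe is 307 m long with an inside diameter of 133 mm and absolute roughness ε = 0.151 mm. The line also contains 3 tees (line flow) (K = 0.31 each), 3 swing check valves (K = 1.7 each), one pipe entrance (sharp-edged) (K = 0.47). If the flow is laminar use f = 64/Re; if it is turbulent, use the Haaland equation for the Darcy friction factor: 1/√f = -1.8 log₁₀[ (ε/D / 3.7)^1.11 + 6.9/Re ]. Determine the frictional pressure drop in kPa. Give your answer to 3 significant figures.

Reynolds number Re = ρVD/μ = 1250 · 3.28 · 0.133 / 0.681 = 800.7.
Re < 2300 → laminar flow, so f = 64/Re = 64/800.7 = 0.07993 (the turbulent correlation is not needed).
Total minor-loss coefficient ΣK = 3·0.31 + 3·1.7 + 1·0.47 = 6.5.
ΔP = [f·L/D + ΣK]·(ρV²/2) = [0.07993·307/0.133 + 6.5]·(1250·3.28²/2) = [184.5 + 6.5]·6724 = 1.284e+06 Pa.
ΔP = 1.284e+06 Pa = 1280 kPa.

ΔP ≈ 1280 kPa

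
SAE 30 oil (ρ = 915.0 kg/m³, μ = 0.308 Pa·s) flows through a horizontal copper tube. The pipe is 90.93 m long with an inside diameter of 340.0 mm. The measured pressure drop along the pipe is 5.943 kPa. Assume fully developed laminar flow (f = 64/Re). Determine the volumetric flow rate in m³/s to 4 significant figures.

For laminar flow, f = 64/Re with Re = ρVD/μ, so Darcy-Weisbach reduces to ΔP = 32μLV/D². Solving for V: V = ΔP·D²/(32μL) = 5943·(0.34)²/(32·0.308·90.93) = 0.7666 m/s.
Check: Re = ρVD/μ = 915·0.7666·0.34/0.308 = 774.3 < 2300, so the laminar assumption holds.
Q = V·A = 0.7666·(π/4·0.34²) = 0.0696 m³/s = 0.06960 m³/s.

Q ≈ 0.06960 m³/s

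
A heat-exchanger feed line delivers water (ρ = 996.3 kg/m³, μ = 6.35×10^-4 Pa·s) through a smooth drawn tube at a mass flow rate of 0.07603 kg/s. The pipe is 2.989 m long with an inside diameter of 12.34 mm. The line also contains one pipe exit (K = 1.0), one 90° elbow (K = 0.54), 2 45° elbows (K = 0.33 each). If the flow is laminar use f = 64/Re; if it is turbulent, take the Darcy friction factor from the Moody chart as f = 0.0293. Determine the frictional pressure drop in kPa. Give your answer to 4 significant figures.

ΔP ≈ 1.886 kPa

A = πD²/4 = π(0.01234)²/4 = 0.0001196 m²; mean velocity V = ṁ/(ρA) = 0.07603/(996.3 · 0.0001196) = 0.6381 m/s.
Reynolds number Re = ρVD/μ = 996.3 · 0.6381 · 0.01234 / 0.000635 = 1.235e+04.
Re > 4000 → turbulent; use the Moody-chart value f = 0.0293.
Total minor-loss coefficient ΣK = 1·1 + 1·0.54 + 2·0.33 = 2.2.
ΔP = [f·L/D + ΣK]·(ρV²/2) = [0.0293·2.989/0.01234 + 2.2]·(996.3·0.6381²/2) = [7.097 + 2.2]·202.8 = 1886 Pa.
ΔP = 1886 Pa = 1.886 kPa.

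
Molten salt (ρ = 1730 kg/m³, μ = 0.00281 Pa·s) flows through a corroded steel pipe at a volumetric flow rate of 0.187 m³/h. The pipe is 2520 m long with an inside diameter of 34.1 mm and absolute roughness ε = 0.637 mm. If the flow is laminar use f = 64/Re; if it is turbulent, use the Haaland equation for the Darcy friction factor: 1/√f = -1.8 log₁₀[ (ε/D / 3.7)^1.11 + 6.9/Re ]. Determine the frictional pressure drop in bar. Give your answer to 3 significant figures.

ΔP ≈ 0.111 bar

Q = 0.187 m³/h = 0.187/3600 = 5.194e-05 m³/s.
Cross-sectional area A = πD²/4 = π(0.0341)²/4 = 0.0009133 m²; mean velocity V = Q/A = 5.194e-05/0.0009133 = 0.05688 m/s.
Reynolds number Re = ρVD/μ = 1730 · 0.05688 · 0.0341 / 0.00281 = 1194.
Re < 2300 → laminar flow, so f = 64/Re = 64/1194 = 0.0536 (the turbulent correlation is not needed).
Darcy-Weisbach: ΔP = f(L/D)(ρV²/2) = 0.0536·(2520/0.0341)·(1730·0.05688²/2) = 0.0536·7.39e+04·2.798 = 1.108e+04 Pa.
ΔP = 1.108e+04 Pa = 0.111 bar.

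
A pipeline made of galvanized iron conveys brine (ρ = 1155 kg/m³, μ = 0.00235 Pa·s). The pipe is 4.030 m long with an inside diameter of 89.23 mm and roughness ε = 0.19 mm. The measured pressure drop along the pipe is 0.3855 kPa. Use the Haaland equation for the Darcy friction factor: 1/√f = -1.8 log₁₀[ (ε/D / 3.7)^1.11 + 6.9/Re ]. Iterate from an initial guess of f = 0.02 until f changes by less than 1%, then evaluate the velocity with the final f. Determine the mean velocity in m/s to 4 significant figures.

V ≈ 0.7284 m/s

Rearranging Darcy-Weisbach: V = √(2·ΔP·D/(f·L·ρ)). With ε/D = 0.00019/0.08923 = 0.00213, iterate starting from f = 0.02:
  f = 0.02 → V = √(2·385.5·0.08923/(0.02·4.03·1155)) = 0.8597 m/s; Re = ρVD/μ = 3.77e+04; f → 0.02734
  f = 0.02734 → V = 0.7353 m/s; Re = 3.225e+04; f → 0.02783
  f = 0.02783 → V = 0.7288 m/s; Re = 3.196e+04; f → 0.02786
Converged (Δf/f < 1%). With the final f = 0.02786: V = √(2·385.5·0.08923/(0.02786·4.03·1155)) = 0.7284 m/s.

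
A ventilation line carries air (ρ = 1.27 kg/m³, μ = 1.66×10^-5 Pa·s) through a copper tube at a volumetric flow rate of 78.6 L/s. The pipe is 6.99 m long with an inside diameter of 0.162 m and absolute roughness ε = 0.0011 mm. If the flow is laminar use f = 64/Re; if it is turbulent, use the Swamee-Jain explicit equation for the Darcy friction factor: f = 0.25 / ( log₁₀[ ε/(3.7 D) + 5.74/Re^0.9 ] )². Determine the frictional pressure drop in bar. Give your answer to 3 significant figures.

ΔP ≈ 8.39×10^-5 bar

Q = 78.6 L/s = 78.6/1000 = 0.0786 m³/s.
Cross-sectional area A = πD²/4 = π(0.162)²/4 = 0.02061 m²; mean velocity V = Q/A = 0.0786/0.02061 = 3.813 m/s.
Reynolds number Re = ρVD/μ = 1.27 · 3.813 · 0.162 / 1.66e-05 = 4.726e+04.
Re > 4000 → turbulent. Relative roughness ε/D = 1.1e-06/0.162 = 6.79e-06. Swamee-Jain: f = 0.25/(log₁₀[6.79e-06/3.7 + 5.74/4.726e+04^0.9])² = 0.25/(log₁₀[1.84e-06 + 0.000356])² = 0.25/(-3.446)² = 0.02105.
Darcy-Weisbach: ΔP = f(L/D)(ρV²/2) = 0.02105·(6.99/0.162)·(1.27·3.813²/2) = 0.02105·43.15·9.234 = 8.388 Pa.
ΔP = 8.388 Pa = 8.39×10^-5 bar.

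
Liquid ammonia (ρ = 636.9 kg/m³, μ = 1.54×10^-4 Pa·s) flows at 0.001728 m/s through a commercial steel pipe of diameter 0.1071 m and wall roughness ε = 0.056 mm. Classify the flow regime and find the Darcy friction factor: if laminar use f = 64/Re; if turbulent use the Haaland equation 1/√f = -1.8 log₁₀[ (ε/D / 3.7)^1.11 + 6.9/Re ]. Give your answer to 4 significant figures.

f ≈ 0.08362

Re = ρVD/μ = 636.9·0.001728·0.1071/0.000154 = 765.4.
Re < 2300 → laminar, so f = 64/Re = 0.08362 (roughness is irrelevant in laminar flow).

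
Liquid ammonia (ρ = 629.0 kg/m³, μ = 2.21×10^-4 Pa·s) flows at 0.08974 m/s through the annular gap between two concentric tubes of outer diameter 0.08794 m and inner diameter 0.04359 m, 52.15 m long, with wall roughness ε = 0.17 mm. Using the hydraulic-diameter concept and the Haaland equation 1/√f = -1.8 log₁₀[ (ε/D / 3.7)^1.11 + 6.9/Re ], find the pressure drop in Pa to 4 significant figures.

ΔP ≈ 104.9 Pa

Hydraulic diameter D_h = 4A/P = D_o - D_i = 0.08794 - 0.04359 = 0.04435 m.
Re = ρVD_h/μ = 629·0.08974·0.04435/0.000221 = 1.133e+04.
ε/D_h = 0.00017/0.04435 = 0.00383; Haaland gives 1/√f = -1.8 log₁₀[0.000486+0.000609] = 5.329, so f = 0.03522.
ΔP = f(L/D_h)(ρV²/2) = 0.03522·52.15/0.04435·2.533 = 104.9 Pa.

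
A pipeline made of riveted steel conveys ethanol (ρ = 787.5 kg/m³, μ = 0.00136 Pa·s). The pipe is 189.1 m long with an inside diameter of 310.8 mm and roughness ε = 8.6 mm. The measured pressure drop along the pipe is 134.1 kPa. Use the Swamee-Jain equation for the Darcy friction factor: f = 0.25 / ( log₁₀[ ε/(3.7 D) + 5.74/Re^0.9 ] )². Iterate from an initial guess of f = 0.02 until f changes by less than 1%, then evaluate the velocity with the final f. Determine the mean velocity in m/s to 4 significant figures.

V ≈ 3.178 m/s

Rearranging Darcy-Weisbach: V = √(2·ΔP·D/(f·L·ρ)). With ε/D = 0.0086/0.3108 = 0.0277, iterate starting from f = 0.02:
  f = 0.02 → V = √(2·1.341e+05·0.3108/(0.02·189.1·787.5)) = 5.29 m/s; Re = ρVD/μ = 9.521e+05; f → 0.05537
  f = 0.05537 → V = 3.179 m/s; Re = 5.722e+05; f → 0.05542
Converged (Δf/f < 1%). With the final f = 0.05542: V = √(2·1.341e+05·0.3108/(0.05542·189.1·787.5)) = 3.178 m/s.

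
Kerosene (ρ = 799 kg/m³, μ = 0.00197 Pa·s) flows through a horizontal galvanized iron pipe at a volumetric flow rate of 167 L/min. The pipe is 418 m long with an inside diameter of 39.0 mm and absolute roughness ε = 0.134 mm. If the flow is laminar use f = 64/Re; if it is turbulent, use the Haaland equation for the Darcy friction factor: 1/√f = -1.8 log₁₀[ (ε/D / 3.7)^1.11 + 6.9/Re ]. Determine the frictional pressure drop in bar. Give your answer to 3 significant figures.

Q = 167 L/min = 167/60000 = 0.002783 m³/s.
Cross-sectional area A = πD²/4 = π(0.039)²/4 = 0.001195 m²; mean velocity V = Q/A = 0.002783/0.001195 = 2.33 m/s.
Reynolds number Re = ρVD/μ = 799 · 2.33 · 0.039 / 0.00197 = 3.685e+04.
Re > 4000 → turbulent. Relative roughness ε/D = 0.000134/0.039 = 0.00344. Haaland: 1/√f = -1.8 log₁₀[(0.00344/3.7)^1.11 + 6.9/3.685e+04] = -1.8 log₁₀[0.000431 + 0.000187] = 5.776, so f = 0.02997.
Darcy-Weisbach: ΔP = f(L/D)(ρV²/2) = 0.02997·(418/0.039)·(799·2.33²/2) = 0.02997·1.072e+04·2169 = 6.967e+05 Pa.
ΔP = 6.967e+05 Pa = 6.97 bar.

ΔP ≈ 6.97 bar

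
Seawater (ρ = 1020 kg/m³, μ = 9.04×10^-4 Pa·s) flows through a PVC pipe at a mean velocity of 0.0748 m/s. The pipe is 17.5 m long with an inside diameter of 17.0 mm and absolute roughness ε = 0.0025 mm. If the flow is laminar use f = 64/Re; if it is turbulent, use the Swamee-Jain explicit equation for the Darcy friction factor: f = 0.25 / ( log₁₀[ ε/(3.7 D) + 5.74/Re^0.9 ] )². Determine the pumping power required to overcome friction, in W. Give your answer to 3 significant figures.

P ≈ 0.00222 W

Reynolds number Re = ρVD/μ = 1020 · 0.0748 · 0.017 / 0.000904 = 1435.
Re < 2300 → laminar flow, so f = 64/Re = 64/1435 = 0.04461 (the turbulent correlation is not needed).
Darcy-Weisbach: ΔP = f(L/D)(ρV²/2) = 0.04461·(17.5/0.017)·(1020·0.0748²/2) = 0.04461·1029·2.853 = 131 Pa.
Q = V·A = 0.0748·0.000227 = 1.698e-05 m³/s.
Pumping power P = QΔP = 1.698e-05·131 = 0.002225 W = 0.00222 W.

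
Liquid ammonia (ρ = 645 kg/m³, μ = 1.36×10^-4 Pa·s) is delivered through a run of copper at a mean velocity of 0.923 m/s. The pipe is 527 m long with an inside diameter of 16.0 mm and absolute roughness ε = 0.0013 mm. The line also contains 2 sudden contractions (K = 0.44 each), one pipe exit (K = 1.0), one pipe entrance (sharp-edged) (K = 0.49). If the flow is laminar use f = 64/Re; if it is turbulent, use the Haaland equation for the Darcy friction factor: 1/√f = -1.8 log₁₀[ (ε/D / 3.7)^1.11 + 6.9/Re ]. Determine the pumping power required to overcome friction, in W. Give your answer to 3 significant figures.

P ≈ 32.9 W

Reynolds number Re = ρVD/μ = 645 · 0.923 · 0.016 / 0.000136 = 7.004e+04.
Re > 4000 → turbulent. Relative roughness ε/D = 1.3e-06/0.016 = 8.12e-05. Haaland: 1/√f = -1.8 log₁₀[(8.12e-05/3.7)^1.11 + 6.9/7.004e+04] = -1.8 log₁₀[6.75e-06 + 9.85e-05] = 7.16, so f = 0.01951.
Total minor-loss coefficient ΣK = 2·0.44 + 1·1 + 1·0.49 = 2.37.
ΔP = [f·L/D + ΣK]·(ρV²/2) = [0.01951·527/0.016 + 2.37]·(645·0.923²/2) = [642.5 + 2.37]·274.7 = 1.772e+05 Pa.
Q = V·A = 0.923·0.0002011 = 0.0001856 m³/s.
Pumping power P = QΔP = 0.0001856·1.772e+05 = 32.88 W = 32.9 W.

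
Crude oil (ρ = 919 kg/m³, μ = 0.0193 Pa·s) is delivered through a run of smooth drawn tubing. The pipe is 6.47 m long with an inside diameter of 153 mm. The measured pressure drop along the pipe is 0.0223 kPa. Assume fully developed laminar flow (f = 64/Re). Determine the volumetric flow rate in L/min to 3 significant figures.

For laminar flow, f = 64/Re with Re = ρVD/μ, so Darcy-Weisbach reduces to ΔP = 32μLV/D². Solving for V: V = ΔP·D²/(32μL) = 22.3·(0.153)²/(32·0.0193·6.47) = 0.1306 m/s.
Check: Re = ρVD/μ = 919·0.1306·0.153/0.0193 = 951.8 < 2300, so the laminar assumption holds.
Q = V·A = 0.1306·(π/4·0.153²) = 0.002402 m³/s = 144 L/min.

Q ≈ 144 L/min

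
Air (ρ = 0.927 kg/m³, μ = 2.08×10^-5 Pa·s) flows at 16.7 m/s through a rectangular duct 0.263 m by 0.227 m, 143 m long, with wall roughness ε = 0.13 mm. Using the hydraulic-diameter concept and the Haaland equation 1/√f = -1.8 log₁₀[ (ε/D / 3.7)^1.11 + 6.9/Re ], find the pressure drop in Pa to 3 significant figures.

ΔP ≈ 1440 Pa

Hydraulic diameter D_h = 4A/P = 4·(0.263·0.227)/(2·(0.263+0.227)) = 0.2388/0.98 = 0.2437 m.
Re = ρVD_h/μ = 0.927·16.7·0.2437/2.08e-05 = 1.814e+05.
ε/D_h = 0.00013/0.2437 = 0.000533; Haaland gives 1/√f = -1.8 log₁₀[5.45e-05+3.8e-05] = 7.261, so f = 0.01897.
ΔP = f(L/D_h)(ρV²/2) = 0.01897·143/0.2437·129.3 = 1439 Pa.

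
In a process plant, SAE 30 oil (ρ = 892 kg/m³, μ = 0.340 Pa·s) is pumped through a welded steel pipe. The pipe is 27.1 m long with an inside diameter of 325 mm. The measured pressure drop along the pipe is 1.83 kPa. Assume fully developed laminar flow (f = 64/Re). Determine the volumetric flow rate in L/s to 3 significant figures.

Q ≈ 54.4 L/s

For laminar flow, f = 64/Re with Re = ρVD/μ, so Darcy-Weisbach reduces to ΔP = 32μLV/D². Solving for V: V = ΔP·D²/(32μL) = 1830·(0.325)²/(32·0.34·27.1) = 0.6556 m/s.
Check: Re = ρVD/μ = 892·0.6556·0.325/0.34 = 559 < 2300, so the laminar assumption holds.
Q = V·A = 0.6556·(π/4·0.325²) = 0.05438 m³/s = 54.4 L/s.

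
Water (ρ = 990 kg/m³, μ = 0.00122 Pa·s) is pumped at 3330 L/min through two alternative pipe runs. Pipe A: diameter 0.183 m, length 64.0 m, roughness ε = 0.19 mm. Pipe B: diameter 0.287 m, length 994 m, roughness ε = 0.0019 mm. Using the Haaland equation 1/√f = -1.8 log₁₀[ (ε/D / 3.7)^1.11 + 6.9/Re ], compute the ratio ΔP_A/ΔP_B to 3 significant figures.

ΔP_A/ΔP_B ≈ 0.812

Pipe A: V = Q/A = 0.0555/0.0263 = 2.11 m/s; Re = 3.133e+05; ε/D = 0.00104; Haaland → f = 0.02065; ΔP_A = f(L/D)(ρV²/2) = 1.592e+04 Pa.
Pipe B: V = Q/A = 0.0555/0.06469 = 0.8579 m/s; Re = 1.998e+05; ε/D = 6.62e-06; Haaland → f = 0.01554; ΔP_B = f(L/D)(ρV²/2) = 1.961e+04 Pa.
ΔP_A/ΔP_B = 1.592e+04/1.961e+04 = 0.812.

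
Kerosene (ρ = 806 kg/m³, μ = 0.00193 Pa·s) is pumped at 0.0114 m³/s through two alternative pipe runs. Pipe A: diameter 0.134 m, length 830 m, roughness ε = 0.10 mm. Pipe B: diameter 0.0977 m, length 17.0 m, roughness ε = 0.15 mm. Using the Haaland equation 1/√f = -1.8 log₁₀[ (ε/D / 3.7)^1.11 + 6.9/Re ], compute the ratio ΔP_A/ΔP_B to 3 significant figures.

ΔP_A/ΔP_B ≈ 9.55

Pipe A: V = Q/A = 0.0114/0.0141 = 0.8084 m/s; Re = 4.524e+04; ε/D = 0.000746; Haaland → f = 0.02336; ΔP_A = f(L/D)(ρV²/2) = 3.81e+04 Pa.
Pipe B: V = Q/A = 0.0114/0.007497 = 1.521 m/s; Re = 6.204e+04; ε/D = 0.00154; Haaland → f = 0.02461; ΔP_B = f(L/D)(ρV²/2) = 3990 Pa.
ΔP_A/ΔP_B = 3.81e+04/3990 = 9.55.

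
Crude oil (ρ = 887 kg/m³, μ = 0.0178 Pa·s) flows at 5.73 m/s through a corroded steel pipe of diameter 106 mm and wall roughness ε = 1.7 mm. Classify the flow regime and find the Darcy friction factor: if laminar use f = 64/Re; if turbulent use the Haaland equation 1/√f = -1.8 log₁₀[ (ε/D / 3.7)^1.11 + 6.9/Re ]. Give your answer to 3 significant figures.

f ≈ 0.0462

Re = ρVD/μ = 887·5.73·0.106/0.0178 = 3.027e+04.
Re > 4000 → turbulent. ε/D = 0.0017/0.106 = 0.016; Haaland: 1/√f = -1.8 log₁₀[0.00238 + 0.000228] = 4.65, so f = 0.04625.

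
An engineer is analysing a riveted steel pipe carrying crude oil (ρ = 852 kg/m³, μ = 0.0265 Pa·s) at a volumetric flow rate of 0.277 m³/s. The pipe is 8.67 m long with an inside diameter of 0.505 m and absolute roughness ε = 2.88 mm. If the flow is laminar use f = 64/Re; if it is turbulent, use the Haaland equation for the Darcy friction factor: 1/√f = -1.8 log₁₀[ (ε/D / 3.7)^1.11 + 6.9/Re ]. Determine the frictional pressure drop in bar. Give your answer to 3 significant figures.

ΔP ≈ 0.00488 bar

Cross-sectional area A = πD²/4 = π(0.505)²/4 = 0.2003 m²; mean velocity V = Q/A = 0.277/0.2003 = 1.383 m/s.
Reynolds number Re = ρVD/μ = 852 · 1.383 · 0.505 / 0.0265 = 2.245e+04.
Re > 4000 → turbulent. Relative roughness ε/D = 0.00288/0.505 = 0.0057. Haaland: 1/√f = -1.8 log₁₀[(0.0057/3.7)^1.11 + 6.9/2.245e+04] = -1.8 log₁₀[0.000756 + 0.000307] = 5.352, so f = 0.03491.
Darcy-Weisbach: ΔP = f(L/D)(ρV²/2) = 0.03491·(8.67/0.505)·(852·1.383²/2) = 0.03491·17.17·814.7 = 488.3 Pa.
ΔP = 488.3 Pa = 0.00488 bar.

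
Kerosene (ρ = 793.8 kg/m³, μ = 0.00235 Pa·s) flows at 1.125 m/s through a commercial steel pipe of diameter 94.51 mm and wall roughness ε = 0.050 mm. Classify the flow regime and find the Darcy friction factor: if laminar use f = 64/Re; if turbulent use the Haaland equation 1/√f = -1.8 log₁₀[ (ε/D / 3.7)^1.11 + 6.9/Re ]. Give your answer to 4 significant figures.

f ≈ 0.02370

Re = ρVD/μ = 793.8·1.125·0.09451/0.00235 = 3.591e+04.
Re > 4000 → turbulent. ε/D = 5e-05/0.09451 = 0.000529; Haaland: 1/√f = -1.8 log₁₀[5.4e-05 + 0.000192] = 6.496, so f = 0.0237.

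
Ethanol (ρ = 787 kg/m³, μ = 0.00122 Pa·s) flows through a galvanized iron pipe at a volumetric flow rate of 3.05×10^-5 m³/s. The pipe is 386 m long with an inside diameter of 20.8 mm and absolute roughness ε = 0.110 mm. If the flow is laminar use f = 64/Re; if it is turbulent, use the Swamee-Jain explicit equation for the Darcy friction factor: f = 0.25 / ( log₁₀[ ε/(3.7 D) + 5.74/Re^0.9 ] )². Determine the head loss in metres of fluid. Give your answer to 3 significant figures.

Cross-sectional area A = πD²/4 = π(0.0208)²/4 = 0.0003398 m²; mean velocity V = Q/A = 3.05e-05/0.0003398 = 0.08976 m/s.
Reynolds number Re = ρVD/μ = 787 · 0.08976 · 0.0208 / 0.00122 = 1204.
Re < 2300 → laminar flow, so f = 64/Re = 64/1204 = 0.05314 (the turbulent correlation is not needed).
Darcy-Weisbach: ΔP = f(L/D)(ρV²/2) = 0.05314·(386/0.0208)·(787·0.08976²/2) = 0.05314·1.856e+04·3.17 = 3126 Pa.
Head loss h_f = ΔP/(ρg) = 3126/(787·9.81) = 0.405 m.

h_f ≈ 0.405 m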